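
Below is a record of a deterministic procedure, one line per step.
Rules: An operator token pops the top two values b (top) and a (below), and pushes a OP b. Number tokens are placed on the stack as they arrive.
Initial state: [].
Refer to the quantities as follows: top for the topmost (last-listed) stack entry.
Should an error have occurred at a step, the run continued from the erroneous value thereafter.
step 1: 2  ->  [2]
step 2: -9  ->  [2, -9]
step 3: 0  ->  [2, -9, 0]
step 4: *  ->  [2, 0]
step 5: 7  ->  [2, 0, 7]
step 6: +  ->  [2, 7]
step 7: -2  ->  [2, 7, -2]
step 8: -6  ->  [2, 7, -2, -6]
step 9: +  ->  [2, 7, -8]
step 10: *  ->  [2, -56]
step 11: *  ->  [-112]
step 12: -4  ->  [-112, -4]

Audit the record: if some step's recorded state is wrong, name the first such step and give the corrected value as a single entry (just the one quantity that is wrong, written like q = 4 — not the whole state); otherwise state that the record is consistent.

Recomputing the run from the initial state:
step 1: [2]
step 2: [2, -9]
step 3: [2, -9, 0]
step 4: [2, 0]
step 5: [2, 0, 7]
step 6: [2, 7]
step 7: [2, 7, -2]
step 8: [2, 7, -2, -6]
step 9: [2, 7, -8]
step 10: [2, -56]
step 11: [-112]
step 12: [-112, -4]
This matches the record at every step.

no error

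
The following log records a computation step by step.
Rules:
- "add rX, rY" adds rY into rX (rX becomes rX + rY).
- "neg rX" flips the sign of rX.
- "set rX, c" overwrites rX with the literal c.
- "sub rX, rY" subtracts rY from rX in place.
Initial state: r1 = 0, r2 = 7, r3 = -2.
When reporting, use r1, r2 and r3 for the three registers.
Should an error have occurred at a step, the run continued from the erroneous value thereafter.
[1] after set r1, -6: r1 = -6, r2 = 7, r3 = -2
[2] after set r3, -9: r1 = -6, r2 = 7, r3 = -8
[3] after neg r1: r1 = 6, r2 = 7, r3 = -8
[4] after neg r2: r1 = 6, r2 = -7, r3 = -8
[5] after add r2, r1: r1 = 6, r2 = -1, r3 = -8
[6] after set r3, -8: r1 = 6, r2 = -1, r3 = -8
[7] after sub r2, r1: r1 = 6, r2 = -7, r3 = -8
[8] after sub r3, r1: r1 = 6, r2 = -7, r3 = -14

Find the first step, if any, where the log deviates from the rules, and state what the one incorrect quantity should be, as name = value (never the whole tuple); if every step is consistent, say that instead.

step 1: r1 = -6 -> checks out
step 2: r3 = -9 -> a discrepancy with the log
Step 2 is the first one off; corrected, r3 = -9.

step 2, r3 = -9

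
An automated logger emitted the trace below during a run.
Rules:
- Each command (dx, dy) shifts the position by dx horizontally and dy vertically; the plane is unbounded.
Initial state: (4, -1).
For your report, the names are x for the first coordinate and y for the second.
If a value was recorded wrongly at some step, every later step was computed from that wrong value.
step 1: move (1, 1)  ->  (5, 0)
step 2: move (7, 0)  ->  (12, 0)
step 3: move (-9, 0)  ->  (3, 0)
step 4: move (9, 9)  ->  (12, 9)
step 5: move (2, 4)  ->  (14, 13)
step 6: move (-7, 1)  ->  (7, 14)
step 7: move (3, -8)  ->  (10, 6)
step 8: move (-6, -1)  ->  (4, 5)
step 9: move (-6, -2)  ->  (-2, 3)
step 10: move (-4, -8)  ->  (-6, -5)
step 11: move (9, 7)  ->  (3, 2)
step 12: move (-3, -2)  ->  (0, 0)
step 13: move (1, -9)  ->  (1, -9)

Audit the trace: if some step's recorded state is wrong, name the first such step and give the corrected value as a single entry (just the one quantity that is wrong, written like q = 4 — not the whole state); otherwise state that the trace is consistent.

1. x = 4 + (1) = 5, y = -1 + (1) = 0 (verified)
2. x = 5 + (7) = 12, y = 0 + (0) = 0 (checks out)
3. x = 12 + (-9) = 3, y = 0 + (0) = 0 (in agreement)
4. x = 3 + (9) = 12, y = 0 + (9) = 9 (verified)
5. x = 12 + (2) = 14, y = 9 + (4) = 13 (agrees with the trace)
6. x = 14 + (-7) = 7, y = 13 + (1) = 14 (in agreement)
7. x = 7 + (3) = 10, y = 14 + (-8) = 6 (checks out)
8. x = 10 + (-6) = 4, y = 6 + (-1) = 5 (agrees with the trace)
9. x = 4 + (-6) = -2, y = 5 + (-2) = 3 (consistent with the trace)
10. x = -2 + (-4) = -6, y = 3 + (-8) = -5 (in agreement)
11. x = -6 + (9) = 3, y = -5 + (7) = 2 (confirmed correct)
12. x = 3 + (-3) = 0, y = 2 + (-2) = 0 (checks out)
13. x = 0 + (1) = 1, y = 0 + (-9) = -9 (verified)
Each recorded entry agrees with the recomputation.

no error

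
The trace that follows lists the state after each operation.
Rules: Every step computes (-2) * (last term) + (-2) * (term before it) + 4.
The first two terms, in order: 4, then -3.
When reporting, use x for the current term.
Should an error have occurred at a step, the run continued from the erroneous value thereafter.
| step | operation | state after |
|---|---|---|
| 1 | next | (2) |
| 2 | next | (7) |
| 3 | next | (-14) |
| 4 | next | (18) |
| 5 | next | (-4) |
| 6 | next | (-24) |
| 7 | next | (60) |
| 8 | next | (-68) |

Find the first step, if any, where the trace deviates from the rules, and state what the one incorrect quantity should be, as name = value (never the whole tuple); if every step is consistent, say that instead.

step 2, x = 6

Recomputing the run from the initial state:
step 1: x = 2
step 2: x = 6
step 3: x = -12
step 4: x = 16
step 5: x = -4
step 6: x = -20
step 7: x = 52
step 8: x = -60
The first disagreement with the trace is at step 2, where the value should be x = 6.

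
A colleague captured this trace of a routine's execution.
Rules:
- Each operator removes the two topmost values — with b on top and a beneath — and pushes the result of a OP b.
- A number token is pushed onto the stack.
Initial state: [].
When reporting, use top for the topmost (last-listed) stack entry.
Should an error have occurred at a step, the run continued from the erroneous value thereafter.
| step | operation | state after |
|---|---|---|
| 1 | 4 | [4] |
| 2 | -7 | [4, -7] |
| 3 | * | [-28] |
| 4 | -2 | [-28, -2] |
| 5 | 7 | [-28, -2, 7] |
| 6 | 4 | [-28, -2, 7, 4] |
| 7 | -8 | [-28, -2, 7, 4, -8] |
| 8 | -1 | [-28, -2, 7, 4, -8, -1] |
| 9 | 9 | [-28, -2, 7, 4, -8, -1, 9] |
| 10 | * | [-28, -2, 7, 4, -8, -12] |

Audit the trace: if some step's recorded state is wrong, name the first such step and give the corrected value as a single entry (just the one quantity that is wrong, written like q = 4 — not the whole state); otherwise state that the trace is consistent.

1. push 4: top = 4 (exactly as logged)
2. push -7: top = -7 (consistent with the trace)
3. 4 * -7 = -28 (verified)
4. push -2: top = -2 (checks out)
5. push 7: top = 7 (in agreement)
6. push 4: top = 4 (checks out)
7. push -8: top = -8 (same as recorded)
8. push -1: top = -1 (no discrepancy)
9. push 9: top = 9 (same as recorded)
10. -1 * 9 = -9 (a discrepancy with the trace)
Conclusion: step 10 carries the first error; the entry should be top = -9.

step 10, top = -9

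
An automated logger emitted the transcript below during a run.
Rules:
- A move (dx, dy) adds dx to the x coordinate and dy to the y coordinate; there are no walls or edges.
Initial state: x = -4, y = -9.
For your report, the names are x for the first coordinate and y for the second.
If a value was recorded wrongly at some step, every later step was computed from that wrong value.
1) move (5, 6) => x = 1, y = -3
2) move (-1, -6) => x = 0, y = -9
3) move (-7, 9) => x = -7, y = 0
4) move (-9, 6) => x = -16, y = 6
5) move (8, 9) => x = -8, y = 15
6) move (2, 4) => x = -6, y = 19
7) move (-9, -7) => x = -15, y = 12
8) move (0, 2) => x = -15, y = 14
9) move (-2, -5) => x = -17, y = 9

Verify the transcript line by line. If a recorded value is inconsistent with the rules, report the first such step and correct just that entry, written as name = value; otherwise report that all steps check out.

1. x = -4 + (5) = 1, y = -9 + (6) = -3 (no discrepancy)
2. x = 1 + (-1) = 0, y = -3 + (-6) = -9 (confirmed correct)
3. x = 0 + (-7) = -7, y = -9 + (9) = 0 (same as recorded)
4. x = -7 + (-9) = -16, y = 0 + (6) = 6 (verified)
5. x = -16 + (8) = -8, y = 6 + (9) = 15 (confirmed correct)
6. x = -8 + (2) = -6, y = 15 + (4) = 19 (verified)
7. x = -6 + (-9) = -15, y = 19 + (-7) = 12 (in agreement)
8. x = -15 + (0) = -15, y = 12 + (2) = 14 (confirmed correct)
9. x = -15 + (-2) = -17, y = 14 + (-5) = 9 (confirmed correct)
Nothing is out of place; the run is error-free.

no error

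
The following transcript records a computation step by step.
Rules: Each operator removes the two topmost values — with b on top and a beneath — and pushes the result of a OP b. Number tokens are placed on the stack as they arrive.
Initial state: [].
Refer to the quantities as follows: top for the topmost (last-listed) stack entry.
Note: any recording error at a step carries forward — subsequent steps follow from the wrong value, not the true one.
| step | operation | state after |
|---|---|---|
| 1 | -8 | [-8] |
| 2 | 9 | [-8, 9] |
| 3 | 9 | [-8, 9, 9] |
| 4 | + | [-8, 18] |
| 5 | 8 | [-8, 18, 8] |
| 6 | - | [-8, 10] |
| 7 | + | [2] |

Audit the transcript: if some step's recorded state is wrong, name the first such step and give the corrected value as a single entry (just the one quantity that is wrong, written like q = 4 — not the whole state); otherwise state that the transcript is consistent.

no error

Recomputing the run from the initial state:
step 1: [-8]
step 2: [-8, 9]
step 3: [-8, 9, 9]
step 4: [-8, 18]
step 5: [-8, 18, 8]
step 6: [-8, 10]
step 7: [2]
This matches the transcript at every step.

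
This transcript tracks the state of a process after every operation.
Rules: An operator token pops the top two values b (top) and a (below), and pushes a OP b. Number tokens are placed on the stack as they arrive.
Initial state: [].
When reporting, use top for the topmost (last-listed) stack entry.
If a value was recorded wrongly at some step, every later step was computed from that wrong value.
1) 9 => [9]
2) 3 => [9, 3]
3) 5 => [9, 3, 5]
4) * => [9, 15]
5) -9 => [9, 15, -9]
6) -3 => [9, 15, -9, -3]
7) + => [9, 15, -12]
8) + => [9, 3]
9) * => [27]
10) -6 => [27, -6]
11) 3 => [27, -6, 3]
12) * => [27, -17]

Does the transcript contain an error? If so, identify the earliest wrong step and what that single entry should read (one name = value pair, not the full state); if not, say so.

step 1: push 9: top = 9 -> consistent with the transcript
step 2: push 3: top = 3 -> checks out
step 3: push 5: top = 5 -> confirmed correct
step 4: 3 * 5 = 15 -> matches
step 5: push -9: top = -9 -> exactly as logged
step 6: push -3: top = -3 -> agrees with the transcript
step 7: -9 + -3 = -12 -> checks out
step 8: 15 + -12 = 3 -> in agreement
step 9: 9 * 3 = 27 -> consistent with the transcript
step 10: push -6: top = -6 -> same as recorded
step 11: push 3: top = 3 -> exactly as logged
step 12: -6 * 3 = -18 -> the transcript disagrees here
So the first discrepancy is step 12, where the right value is top = -18.

step 12, top = -18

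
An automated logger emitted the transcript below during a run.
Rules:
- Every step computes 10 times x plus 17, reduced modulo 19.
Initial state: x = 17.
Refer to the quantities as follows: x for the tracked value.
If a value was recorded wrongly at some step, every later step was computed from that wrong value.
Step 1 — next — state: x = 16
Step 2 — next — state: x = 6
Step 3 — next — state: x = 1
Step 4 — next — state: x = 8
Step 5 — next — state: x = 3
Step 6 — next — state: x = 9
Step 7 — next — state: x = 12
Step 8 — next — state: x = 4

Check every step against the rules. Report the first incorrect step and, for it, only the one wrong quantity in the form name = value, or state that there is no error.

step 5, x = 2

Step 1: x = (10*17 + 17) mod 19 = 16 — checks out.
Step 2: x = (10*16 + 17) mod 19 = 6 — exactly as logged.
Step 3: x = (10*6 + 17) mod 19 = 1 — same as recorded.
Step 4: x = (10*1 + 17) mod 19 = 8 — agrees with the transcript.
Step 5: x = (10*8 + 17) mod 19 = 2 — first mismatch against the transcript.
First incorrect step: 5; the correct value is x = 2.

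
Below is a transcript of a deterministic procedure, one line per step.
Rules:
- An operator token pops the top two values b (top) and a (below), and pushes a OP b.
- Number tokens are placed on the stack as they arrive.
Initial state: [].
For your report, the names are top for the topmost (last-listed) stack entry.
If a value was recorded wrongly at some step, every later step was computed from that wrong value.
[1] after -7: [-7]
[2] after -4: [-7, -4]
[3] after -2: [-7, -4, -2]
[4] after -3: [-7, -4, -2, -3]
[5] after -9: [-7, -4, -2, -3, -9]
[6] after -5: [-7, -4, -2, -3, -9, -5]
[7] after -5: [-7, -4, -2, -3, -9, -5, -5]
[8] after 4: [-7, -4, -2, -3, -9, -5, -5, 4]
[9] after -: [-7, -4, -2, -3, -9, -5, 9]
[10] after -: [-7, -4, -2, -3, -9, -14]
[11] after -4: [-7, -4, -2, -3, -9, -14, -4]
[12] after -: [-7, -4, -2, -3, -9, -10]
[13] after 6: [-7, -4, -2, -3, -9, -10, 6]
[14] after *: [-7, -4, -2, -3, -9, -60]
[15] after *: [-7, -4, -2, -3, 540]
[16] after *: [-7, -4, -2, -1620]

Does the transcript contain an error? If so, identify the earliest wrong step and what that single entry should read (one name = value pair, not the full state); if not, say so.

Recomputing the run from the initial state:
step 1: [-7]
step 2: [-7, -4]
step 3: [-7, -4, -2]
step 4: [-7, -4, -2, -3]
step 5: [-7, -4, -2, -3, -9]
step 6: [-7, -4, -2, -3, -9, -5]
step 7: [-7, -4, -2, -3, -9, -5, -5]
step 8: [-7, -4, -2, -3, -9, -5, -5, 4]
step 9: [-7, -4, -2, -3, -9, -5, -9]
step 10: [-7, -4, -2, -3, -9, 4]
step 11: [-7, -4, -2, -3, -9, 4, -4]
step 12: [-7, -4, -2, -3, -9, 8]
step 13: [-7, -4, -2, -3, -9, 8, 6]
step 14: [-7, -4, -2, -3, -9, 48]
step 15: [-7, -4, -2, -3, -432]
step 16: [-7, -4, -2, 1296]
The first disagreement with the transcript is at step 9, where the value should be top = -9.

step 9, top = -9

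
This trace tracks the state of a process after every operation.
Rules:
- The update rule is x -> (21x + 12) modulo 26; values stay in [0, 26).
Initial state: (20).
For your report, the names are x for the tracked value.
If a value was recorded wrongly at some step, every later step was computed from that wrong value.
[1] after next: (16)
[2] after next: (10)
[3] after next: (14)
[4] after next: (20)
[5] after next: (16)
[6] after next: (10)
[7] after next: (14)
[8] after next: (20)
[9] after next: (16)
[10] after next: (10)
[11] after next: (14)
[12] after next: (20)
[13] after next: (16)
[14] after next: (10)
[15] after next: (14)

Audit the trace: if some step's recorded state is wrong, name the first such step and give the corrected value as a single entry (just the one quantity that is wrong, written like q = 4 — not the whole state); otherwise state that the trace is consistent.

no error

Step 1: x = (21*20 + 12) mod 26 = 16 — no discrepancy.
Step 2: x = (21*16 + 12) mod 26 = 10 — verified.
Step 3: x = (21*10 + 12) mod 26 = 14 — confirmed correct.
Step 4: x = (21*14 + 12) mod 26 = 20 — verified.
Step 5: x = (21*20 + 12) mod 26 = 16 — verified.
Step 6: x = (21*16 + 12) mod 26 = 10 — agrees with the trace.
Step 7: x = (21*10 + 12) mod 26 = 14 — exactly as logged.
Step 8: x = (21*14 + 12) mod 26 = 20 — confirmed correct.
Step 9: x = (21*20 + 12) mod 26 = 16 — confirmed correct.
Step 10: x = (21*16 + 12) mod 26 = 10 — agrees with the trace.
Step 11: x = (21*10 + 12) mod 26 = 14 — in agreement.
Step 12: x = (21*14 + 12) mod 26 = 20 — verified.
Step 13: x = (21*20 + 12) mod 26 = 16 — verified.
Step 14: x = (21*16 + 12) mod 26 = 10 — no discrepancy.
Step 15: x = (21*10 + 12) mod 26 = 14 — consistent with the trace.
No step deviates from the rules.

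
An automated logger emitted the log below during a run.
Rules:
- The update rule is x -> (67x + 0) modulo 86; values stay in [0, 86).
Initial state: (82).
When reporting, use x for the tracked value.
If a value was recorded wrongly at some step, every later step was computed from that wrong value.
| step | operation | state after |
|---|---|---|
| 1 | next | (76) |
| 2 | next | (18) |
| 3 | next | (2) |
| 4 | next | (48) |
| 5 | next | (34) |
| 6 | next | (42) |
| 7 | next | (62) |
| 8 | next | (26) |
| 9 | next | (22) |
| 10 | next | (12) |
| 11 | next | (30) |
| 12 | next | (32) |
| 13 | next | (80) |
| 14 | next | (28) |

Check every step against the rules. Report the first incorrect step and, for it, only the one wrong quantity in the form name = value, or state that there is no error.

no error

Recomputing the run from the initial state:
step 1: x = 76
step 2: x = 18
step 3: x = 2
step 4: x = 48
step 5: x = 34
step 6: x = 42
step 7: x = 62
step 8: x = 26
step 9: x = 22
step 10: x = 12
step 11: x = 30
step 12: x = 32
step 13: x = 80
step 14: x = 28
This matches the log at every step.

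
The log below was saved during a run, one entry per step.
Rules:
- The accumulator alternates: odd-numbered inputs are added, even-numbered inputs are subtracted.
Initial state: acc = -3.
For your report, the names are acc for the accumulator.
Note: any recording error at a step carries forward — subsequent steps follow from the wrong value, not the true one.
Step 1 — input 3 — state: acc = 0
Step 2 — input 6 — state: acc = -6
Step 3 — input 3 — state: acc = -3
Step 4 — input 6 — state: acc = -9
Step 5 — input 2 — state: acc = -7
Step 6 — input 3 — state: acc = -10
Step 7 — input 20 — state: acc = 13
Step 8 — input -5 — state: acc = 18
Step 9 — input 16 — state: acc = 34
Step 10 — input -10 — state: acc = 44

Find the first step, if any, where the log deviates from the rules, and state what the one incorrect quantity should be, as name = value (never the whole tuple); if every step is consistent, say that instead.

step 1: acc = -3 + 3 = 0 -> matches
step 2: acc = 0 - 6 = -6 -> in agreement
step 3: acc = -6 + 3 = -3 -> checks out
step 4: acc = -3 - 6 = -9 -> no discrepancy
step 5: acc = -9 + 2 = -7 -> confirmed correct
step 6: acc = -7 - 3 = -10 -> same as recorded
step 7: acc = -10 + 20 = 10 -> first mismatch against the log
The earliest wrong entry is at step 7: it should read acc = 10.

step 7, acc = 10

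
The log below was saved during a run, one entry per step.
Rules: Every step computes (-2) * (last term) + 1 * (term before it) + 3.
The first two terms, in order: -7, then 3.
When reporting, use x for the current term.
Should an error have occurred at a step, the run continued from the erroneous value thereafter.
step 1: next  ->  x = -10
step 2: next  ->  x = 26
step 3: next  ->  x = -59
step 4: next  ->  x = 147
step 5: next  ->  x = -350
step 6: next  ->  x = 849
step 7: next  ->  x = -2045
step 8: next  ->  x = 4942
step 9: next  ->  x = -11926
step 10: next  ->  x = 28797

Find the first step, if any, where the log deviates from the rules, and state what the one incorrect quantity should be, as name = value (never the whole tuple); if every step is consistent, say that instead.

Recomputing the run from the initial state:
step 1: x = -10
step 2: x = 26
step 3: x = -59
step 4: x = 147
step 5: x = -350
step 6: x = 850
step 7: x = -2047
step 8: x = 4947
step 9: x = -11938
step 10: x = 28826
The first disagreement with the log is at step 6, where the value should be x = 850.

step 6, x = 850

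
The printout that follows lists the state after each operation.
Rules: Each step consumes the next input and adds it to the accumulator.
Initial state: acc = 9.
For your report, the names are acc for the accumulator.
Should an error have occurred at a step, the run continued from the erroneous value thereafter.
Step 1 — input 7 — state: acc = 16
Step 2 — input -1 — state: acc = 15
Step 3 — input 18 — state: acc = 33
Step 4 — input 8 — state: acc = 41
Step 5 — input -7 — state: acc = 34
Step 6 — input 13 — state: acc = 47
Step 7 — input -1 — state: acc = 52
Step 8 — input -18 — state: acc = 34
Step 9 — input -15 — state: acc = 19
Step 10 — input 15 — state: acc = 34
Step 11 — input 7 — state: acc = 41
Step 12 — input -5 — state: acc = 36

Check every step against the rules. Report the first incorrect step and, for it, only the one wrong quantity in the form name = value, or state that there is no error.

Step 1: acc = 9 + 7 = 16 — same as recorded.
Step 2: acc = 16 + -1 = 15 — same as recorded.
Step 3: acc = 15 + 18 = 33 — confirmed correct.
Step 4: acc = 33 + 8 = 41 — in agreement.
Step 5: acc = 41 + -7 = 34 — no discrepancy.
Step 6: acc = 34 + 13 = 47 — same as recorded.
Step 7: acc = 47 + -1 = 46 — a discrepancy with the printout.
Conclusion: step 7 carries the first error; the entry should be acc = 46.

step 7, acc = 46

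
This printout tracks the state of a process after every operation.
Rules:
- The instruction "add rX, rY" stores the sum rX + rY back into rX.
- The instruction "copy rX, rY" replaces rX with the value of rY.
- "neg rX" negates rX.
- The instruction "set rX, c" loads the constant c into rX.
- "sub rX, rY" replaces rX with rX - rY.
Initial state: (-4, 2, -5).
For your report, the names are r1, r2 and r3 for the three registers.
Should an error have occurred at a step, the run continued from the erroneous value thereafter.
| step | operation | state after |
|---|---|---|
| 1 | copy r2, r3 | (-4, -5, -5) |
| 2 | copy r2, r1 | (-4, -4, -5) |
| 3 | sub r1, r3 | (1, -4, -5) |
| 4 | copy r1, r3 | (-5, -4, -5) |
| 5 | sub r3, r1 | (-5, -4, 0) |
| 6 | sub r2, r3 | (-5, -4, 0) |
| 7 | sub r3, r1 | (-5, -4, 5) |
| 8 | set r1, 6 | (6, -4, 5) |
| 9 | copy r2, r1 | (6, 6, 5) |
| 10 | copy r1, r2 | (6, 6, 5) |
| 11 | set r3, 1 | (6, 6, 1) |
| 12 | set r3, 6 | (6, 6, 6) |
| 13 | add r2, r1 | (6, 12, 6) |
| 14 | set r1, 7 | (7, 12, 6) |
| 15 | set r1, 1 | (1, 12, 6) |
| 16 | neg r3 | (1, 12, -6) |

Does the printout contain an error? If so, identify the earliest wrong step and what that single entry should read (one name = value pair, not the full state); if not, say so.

step 1: r2 = -5 -> consistent with the printout
step 2: r2 = -4 -> checks out
step 3: r1 = -4 - -5 = 1 -> in agreement
step 4: r1 = -5 -> confirmed correct
step 5: r3 = -5 - -5 = 0 -> no discrepancy
step 6: r2 = -4 - 0 = -4 -> exactly as logged
step 7: r3 = 0 - -5 = 5 -> verified
step 8: r1 = 6 -> same as recorded
step 9: r2 = 6 -> consistent with the printout
step 10: r1 = 6 -> in agreement
step 11: r3 = 1 -> no discrepancy
step 12: r3 = 6 -> same as recorded
step 13: r2 = 6 + 6 = 12 -> matches
step 14: r1 = 7 -> in agreement
step 15: r1 = 1 -> same as recorded
step 16: r3 = -(6) = -6 -> matches
The whole run recomputes cleanly — no discrepancies.

no error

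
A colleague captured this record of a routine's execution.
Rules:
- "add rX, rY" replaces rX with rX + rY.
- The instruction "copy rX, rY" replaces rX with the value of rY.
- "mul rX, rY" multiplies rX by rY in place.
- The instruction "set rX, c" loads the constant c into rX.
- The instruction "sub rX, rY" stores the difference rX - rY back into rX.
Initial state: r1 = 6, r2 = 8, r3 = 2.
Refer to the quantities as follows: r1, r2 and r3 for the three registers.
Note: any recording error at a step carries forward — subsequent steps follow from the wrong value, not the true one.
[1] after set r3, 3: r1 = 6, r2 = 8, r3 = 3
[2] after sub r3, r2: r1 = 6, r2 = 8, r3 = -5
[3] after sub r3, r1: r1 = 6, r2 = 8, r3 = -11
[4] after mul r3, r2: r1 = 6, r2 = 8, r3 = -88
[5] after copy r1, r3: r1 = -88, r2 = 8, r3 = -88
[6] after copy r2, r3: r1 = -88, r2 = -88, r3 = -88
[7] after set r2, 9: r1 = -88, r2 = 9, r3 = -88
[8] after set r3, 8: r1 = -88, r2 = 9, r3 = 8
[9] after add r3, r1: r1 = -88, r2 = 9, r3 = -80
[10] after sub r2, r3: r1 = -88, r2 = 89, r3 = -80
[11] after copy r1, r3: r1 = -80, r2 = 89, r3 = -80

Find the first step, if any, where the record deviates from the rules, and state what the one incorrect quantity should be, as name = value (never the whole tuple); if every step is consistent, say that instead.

Step 1: r3 = 3 — agrees with the record.
Step 2: r3 = 3 - 8 = -5 — same as recorded.
Step 3: r3 = -5 - 6 = -11 — checks out.
Step 4: r3 = -11 * 8 = -88 — in agreement.
Step 5: r1 = -88 — matches.
Step 6: r2 = -88 — matches.
Step 7: r2 = 9 — matches.
Step 8: r3 = 8 — checks out.
Step 9: r3 = 8 + -88 = -80 — agrees with the record.
Step 10: r2 = 9 - -80 = 89 — checks out.
Step 11: r1 = -80 — exactly as logged.
Nothing is out of place; the run is error-free.

no error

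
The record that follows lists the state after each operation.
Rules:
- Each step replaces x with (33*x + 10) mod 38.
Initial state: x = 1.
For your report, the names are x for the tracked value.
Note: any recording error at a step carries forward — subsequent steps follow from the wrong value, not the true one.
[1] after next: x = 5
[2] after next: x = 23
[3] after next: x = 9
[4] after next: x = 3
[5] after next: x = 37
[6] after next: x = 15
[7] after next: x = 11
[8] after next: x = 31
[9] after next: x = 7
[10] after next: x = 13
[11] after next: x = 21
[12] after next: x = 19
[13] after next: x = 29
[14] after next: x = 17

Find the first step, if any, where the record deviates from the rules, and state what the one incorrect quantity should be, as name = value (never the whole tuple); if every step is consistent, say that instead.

step 1: x = (33*1 + 10) mod 38 = 5 -> in agreement
step 2: x = (33*5 + 10) mod 38 = 23 -> consistent with the record
step 3: x = (33*23 + 10) mod 38 = 9 -> checks out
step 4: x = (33*9 + 10) mod 38 = 3 -> confirmed correct
step 5: x = (33*3 + 10) mod 38 = 33 -> the record disagrees here
First incorrect step: 5; the correct value is x = 33.

step 5, x = 33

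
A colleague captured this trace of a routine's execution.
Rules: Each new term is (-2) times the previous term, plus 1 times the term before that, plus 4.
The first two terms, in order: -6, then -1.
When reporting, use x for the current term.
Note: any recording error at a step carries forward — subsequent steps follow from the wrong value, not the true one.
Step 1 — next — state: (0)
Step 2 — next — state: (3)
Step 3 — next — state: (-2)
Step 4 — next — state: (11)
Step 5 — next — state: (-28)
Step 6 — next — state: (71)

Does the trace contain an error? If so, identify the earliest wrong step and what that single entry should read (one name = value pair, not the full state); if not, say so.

step 5, x = -20

Recomputing the run from the initial state:
step 1: x = 0
step 2: x = 3
step 3: x = -2
step 4: x = 11
step 5: x = -20
step 6: x = 55
The first disagreement with the trace is at step 5, where the value should be x = -20.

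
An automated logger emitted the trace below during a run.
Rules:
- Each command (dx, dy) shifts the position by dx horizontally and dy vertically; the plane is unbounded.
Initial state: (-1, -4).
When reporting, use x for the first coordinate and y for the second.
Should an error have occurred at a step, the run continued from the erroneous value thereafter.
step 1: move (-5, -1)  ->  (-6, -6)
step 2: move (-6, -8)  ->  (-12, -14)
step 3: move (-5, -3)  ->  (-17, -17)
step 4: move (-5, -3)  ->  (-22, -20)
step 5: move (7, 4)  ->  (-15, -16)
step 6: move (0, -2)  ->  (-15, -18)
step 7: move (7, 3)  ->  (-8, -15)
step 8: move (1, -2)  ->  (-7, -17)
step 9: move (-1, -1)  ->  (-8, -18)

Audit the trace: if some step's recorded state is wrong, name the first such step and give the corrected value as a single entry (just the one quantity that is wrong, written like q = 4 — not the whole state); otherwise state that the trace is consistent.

step 1, y = -5

Step 1: x = -1 + (-5) = -6, y = -4 + (-1) = -5 — the entry is off here.
Conclusion: step 1 carries the first error; the entry should be y = -5.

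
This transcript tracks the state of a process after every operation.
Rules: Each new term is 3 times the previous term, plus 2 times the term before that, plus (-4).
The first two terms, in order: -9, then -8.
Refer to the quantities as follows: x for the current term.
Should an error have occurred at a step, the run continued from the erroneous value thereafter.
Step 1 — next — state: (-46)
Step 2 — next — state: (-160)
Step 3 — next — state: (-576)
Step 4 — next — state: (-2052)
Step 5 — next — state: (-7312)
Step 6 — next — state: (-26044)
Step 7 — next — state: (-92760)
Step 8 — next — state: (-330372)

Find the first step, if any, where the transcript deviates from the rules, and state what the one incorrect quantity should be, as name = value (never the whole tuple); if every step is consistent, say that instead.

step 2, x = -158

Recomputing the run from the initial state:
step 1: x = -46
step 2: x = -158
step 3: x = -570
step 4: x = -2030
step 5: x = -7234
step 6: x = -25766
step 7: x = -91770
step 8: x = -326846
The first disagreement with the transcript is at step 2, where the value should be x = -158.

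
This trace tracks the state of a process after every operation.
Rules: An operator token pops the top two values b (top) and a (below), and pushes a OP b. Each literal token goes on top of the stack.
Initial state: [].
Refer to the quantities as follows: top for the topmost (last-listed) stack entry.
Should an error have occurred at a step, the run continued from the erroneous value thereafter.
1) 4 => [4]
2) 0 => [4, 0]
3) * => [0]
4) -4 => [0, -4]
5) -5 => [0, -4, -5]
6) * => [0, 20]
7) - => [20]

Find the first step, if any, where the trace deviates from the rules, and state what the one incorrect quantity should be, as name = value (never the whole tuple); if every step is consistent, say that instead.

Recomputing the run from the initial state:
step 1: [4]
step 2: [4, 0]
step 3: [0]
step 4: [0, -4]
step 5: [0, -4, -5]
step 6: [0, 20]
step 7: [-20]
The first disagreement with the trace is at step 7, where the value should be top = -20.

step 7, top = -20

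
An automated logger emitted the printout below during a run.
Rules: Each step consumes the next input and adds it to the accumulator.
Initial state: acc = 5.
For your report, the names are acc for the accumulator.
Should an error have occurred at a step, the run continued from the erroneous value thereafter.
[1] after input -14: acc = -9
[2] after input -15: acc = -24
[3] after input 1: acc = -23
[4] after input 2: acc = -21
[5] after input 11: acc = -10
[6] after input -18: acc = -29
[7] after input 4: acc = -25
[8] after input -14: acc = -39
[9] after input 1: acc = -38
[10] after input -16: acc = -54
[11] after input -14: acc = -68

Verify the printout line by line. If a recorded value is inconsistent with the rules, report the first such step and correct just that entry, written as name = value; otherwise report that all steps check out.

step 1: acc = 5 + -14 = -9 -> in agreement
step 2: acc = -9 + -15 = -24 -> consistent with the printout
step 3: acc = -24 + 1 = -23 -> exactly as logged
step 4: acc = -23 + 2 = -21 -> consistent with the printout
step 5: acc = -21 + 11 = -10 -> no discrepancy
step 6: acc = -10 + -18 = -28 -> the printout has a different value
That makes step 6 the first incorrect line — acc = -28 is what it should show.

step 6, acc = -28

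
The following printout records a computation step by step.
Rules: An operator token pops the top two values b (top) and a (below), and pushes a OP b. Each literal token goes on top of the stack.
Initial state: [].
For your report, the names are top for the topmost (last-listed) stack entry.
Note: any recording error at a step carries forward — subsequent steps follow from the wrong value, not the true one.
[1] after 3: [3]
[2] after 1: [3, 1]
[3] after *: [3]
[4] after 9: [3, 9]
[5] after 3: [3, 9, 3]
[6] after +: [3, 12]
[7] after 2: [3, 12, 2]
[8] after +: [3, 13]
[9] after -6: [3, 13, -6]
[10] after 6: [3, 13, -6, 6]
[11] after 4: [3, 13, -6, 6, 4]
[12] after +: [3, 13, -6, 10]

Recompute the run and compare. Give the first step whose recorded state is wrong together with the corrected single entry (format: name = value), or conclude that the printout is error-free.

step 8, top = 14

Step 1: push 3: top = 3 — same as recorded.
Step 2: push 1: top = 1 — in agreement.
Step 3: 3 * 1 = 3 — checks out.
Step 4: push 9: top = 9 — in agreement.
Step 5: push 3: top = 3 — in agreement.
Step 6: 9 + 3 = 12 — no discrepancy.
Step 7: push 2: top = 2 — consistent with the printout.
Step 8: 12 + 2 = 14 — the recorded entry deviates here.
So the first discrepancy is step 8, where the right value is top = 14.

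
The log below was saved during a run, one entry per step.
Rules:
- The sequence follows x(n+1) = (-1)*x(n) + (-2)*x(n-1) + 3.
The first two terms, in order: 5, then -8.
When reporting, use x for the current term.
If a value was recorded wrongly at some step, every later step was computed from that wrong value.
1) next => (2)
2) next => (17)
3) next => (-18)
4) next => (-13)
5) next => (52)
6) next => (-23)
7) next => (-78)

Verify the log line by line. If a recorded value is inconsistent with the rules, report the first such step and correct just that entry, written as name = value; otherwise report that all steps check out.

Step 1: x = -1*(-8) + (-2)*(5) + (3) = 1 — the recorded entry deviates here.
So the first discrepancy is step 1, where the right value is x = 1.

step 1, x = 1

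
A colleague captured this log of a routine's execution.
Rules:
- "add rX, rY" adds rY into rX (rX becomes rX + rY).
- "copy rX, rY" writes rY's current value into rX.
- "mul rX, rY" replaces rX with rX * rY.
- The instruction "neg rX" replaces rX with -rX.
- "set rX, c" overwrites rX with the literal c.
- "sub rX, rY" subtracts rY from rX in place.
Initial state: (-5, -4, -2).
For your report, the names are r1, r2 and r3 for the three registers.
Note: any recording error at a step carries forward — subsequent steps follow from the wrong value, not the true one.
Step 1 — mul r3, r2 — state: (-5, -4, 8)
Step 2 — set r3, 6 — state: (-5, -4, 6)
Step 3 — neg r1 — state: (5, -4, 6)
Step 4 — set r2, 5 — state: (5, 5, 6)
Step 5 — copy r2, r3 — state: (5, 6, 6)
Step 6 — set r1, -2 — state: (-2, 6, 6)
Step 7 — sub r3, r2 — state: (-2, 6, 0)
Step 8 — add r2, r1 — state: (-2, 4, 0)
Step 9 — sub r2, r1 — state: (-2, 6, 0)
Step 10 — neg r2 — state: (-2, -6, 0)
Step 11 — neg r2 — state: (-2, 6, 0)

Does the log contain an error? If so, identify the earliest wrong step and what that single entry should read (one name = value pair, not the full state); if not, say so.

no error

Step 1: r3 = -2 * -4 = 8 — same as recorded.
Step 2: r3 = 6 — same as recorded.
Step 3: r1 = -(-5) = 5 — exactly as logged.
Step 4: r2 = 5 — consistent with the log.
Step 5: r2 = 6 — agrees with the log.
Step 6: r1 = -2 — checks out.
Step 7: r3 = 6 - 6 = 0 — in agreement.
Step 8: r2 = 6 + -2 = 4 — exactly as logged.
Step 9: r2 = 4 - -2 = 6 — confirmed correct.
Step 10: r2 = -(6) = -6 — no discrepancy.
Step 11: r2 = -(-6) = 6 — matches.
Each recorded entry agrees with the recomputation.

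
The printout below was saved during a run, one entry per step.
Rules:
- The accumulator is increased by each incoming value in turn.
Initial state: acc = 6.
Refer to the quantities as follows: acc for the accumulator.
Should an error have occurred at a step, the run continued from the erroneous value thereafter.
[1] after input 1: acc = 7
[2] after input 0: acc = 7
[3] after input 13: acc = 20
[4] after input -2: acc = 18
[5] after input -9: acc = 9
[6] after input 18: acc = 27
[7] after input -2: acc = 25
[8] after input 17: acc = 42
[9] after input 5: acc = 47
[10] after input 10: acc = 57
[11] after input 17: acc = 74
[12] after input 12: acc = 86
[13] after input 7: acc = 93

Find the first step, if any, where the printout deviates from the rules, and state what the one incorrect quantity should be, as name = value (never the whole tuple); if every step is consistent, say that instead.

Recomputing the run from the initial state:
step 1: acc = 7
step 2: acc = 7
step 3: acc = 20
step 4: acc = 18
step 5: acc = 9
step 6: acc = 27
step 7: acc = 25
step 8: acc = 42
step 9: acc = 47
step 10: acc = 57
step 11: acc = 74
step 12: acc = 86
step 13: acc = 93
This matches the printout at every step.

no error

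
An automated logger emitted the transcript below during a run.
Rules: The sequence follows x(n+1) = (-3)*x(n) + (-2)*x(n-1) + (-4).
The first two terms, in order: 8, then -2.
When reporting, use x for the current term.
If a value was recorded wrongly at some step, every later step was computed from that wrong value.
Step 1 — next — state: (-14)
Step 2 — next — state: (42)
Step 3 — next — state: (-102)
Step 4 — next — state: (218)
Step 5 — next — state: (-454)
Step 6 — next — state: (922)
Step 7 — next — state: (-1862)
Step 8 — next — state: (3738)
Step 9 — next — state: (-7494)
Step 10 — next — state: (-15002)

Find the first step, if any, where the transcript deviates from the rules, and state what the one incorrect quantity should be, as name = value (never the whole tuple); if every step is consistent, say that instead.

Recomputing the run from the initial state:
step 1: x = -14
step 2: x = 42
step 3: x = -102
step 4: x = 218
step 5: x = -454
step 6: x = 922
step 7: x = -1862
step 8: x = 3738
step 9: x = -7494
step 10: x = 15002
The first disagreement with the transcript is at step 10, where the value should be x = 15002.

step 10, x = 15002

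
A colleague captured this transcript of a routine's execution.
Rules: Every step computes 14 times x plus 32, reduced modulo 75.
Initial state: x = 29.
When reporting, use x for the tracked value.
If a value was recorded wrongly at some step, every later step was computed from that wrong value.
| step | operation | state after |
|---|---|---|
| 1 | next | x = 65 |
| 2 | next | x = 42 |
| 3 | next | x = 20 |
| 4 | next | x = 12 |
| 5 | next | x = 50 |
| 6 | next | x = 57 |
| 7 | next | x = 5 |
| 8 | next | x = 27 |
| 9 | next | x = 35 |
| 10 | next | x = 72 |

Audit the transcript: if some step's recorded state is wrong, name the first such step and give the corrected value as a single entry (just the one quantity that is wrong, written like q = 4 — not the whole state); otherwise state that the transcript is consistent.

step 1: x = (14*29 + 32) mod 75 = 63 -> the entry is off here
Conclusion: step 1 carries the first error; the entry should be x = 63.

step 1, x = 63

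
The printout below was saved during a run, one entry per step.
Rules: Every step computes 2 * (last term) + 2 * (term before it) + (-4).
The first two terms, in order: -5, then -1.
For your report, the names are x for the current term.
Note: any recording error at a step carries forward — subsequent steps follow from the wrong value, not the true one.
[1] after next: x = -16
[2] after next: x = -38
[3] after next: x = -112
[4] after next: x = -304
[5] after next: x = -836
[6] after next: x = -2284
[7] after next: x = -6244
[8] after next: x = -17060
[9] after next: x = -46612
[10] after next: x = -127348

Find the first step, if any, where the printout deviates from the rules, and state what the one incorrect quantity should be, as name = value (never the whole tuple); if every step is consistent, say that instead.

no error

1. x = 2*(-1) + (2)*(-5) + (-4) = -16 (verified)
2. x = 2*(-16) + (2)*(-1) + (-4) = -38 (agrees with the printout)
3. x = 2*(-38) + (2)*(-16) + (-4) = -112 (in agreement)
4. x = 2*(-112) + (2)*(-38) + (-4) = -304 (exactly as logged)
5. x = 2*(-304) + (2)*(-112) + (-4) = -836 (no discrepancy)
6. x = 2*(-836) + (2)*(-304) + (-4) = -2284 (checks out)
7. x = 2*(-2284) + (2)*(-836) + (-4) = -6244 (exactly as logged)
8. x = 2*(-6244) + (2)*(-2284) + (-4) = -17060 (exactly as logged)
9. x = 2*(-17060) + (2)*(-6244) + (-4) = -46612 (agrees with the printout)
10. x = 2*(-46612) + (2)*(-17060) + (-4) = -127348 (exactly as logged)
Each recorded entry agrees with the recomputation.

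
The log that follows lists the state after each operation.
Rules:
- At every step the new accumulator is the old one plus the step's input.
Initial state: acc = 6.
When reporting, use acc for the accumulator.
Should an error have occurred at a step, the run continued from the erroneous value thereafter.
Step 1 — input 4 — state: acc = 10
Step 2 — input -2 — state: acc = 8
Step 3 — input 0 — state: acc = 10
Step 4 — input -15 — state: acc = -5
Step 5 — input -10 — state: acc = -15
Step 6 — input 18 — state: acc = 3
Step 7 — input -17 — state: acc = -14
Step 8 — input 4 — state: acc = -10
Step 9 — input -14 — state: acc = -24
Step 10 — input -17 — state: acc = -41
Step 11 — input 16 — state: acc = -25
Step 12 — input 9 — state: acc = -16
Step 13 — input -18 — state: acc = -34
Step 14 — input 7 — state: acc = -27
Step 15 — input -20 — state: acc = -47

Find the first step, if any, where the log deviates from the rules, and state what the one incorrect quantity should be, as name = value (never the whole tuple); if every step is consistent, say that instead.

step 3, acc = 8

1. acc = 6 + 4 = 10 (consistent with the log)
2. acc = 10 + -2 = 8 (checks out)
3. acc = 8 + 0 = 8 (not what was recorded)
Conclusion: step 3 carries the first error; the entry should be acc = 8.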